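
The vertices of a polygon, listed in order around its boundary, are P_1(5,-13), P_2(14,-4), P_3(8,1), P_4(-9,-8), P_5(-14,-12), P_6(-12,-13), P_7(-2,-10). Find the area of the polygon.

Apply the shoelace formula: 2A = Σ (x_i·y_{i+1} − x_{i+1}·y_i), indices taken mod 7.
Σ = (162) + (46) + (-55) + (-4) + (38) + (94) + (76) = 357
Area = |Σ|/2 = 178.5.

178.5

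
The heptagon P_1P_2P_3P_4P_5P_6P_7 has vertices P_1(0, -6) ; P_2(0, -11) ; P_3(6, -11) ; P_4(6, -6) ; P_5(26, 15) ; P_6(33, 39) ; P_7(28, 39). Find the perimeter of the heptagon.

|P_1P_2| = √((0)² + (-5)²) = √25 = 5
|P_2P_3| = √((6)² + (0)²) = √36 = 6
|P_3P_4| = √((0)² + (5)²) = √25 = 5
|P_4P_5| = √((20)² + (21)²) = √841 = 29
|P_5P_6| = √((7)² + (24)²) = √625 = 25
|P_6P_7| = √((-5)² + (0)²) = √25 = 5
|P_7P_1| = √((-28)² + (-45)²) = √2809 = 53
Perimeter = 5 + 6 + 5 + 29 + 25 + 5 + 53 = 128.

128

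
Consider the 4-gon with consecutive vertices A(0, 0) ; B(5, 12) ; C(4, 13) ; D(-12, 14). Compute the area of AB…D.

114.5

Apply Gauss's area formula: 2A = Σ (x_i·y_{i+1} − x_{i+1}·y_i), indices taken mod 4.
Cross-terms: 0, 17, 212, 0  ⇒  Σ = 229
Area = |Σ|/2 = 114.5.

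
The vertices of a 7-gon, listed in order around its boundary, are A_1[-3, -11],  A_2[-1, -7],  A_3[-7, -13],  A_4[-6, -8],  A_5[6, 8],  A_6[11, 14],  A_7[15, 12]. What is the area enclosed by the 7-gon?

129.5

Σ = (10) + (-36) + (-22) + (0) + (-4) + (-78) + (-129) = -259
Area = |Σ|/2 = 129.5.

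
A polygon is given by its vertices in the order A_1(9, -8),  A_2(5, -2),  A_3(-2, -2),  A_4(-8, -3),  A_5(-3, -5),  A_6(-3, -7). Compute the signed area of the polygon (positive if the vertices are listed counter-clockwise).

61

Apply the shoelace formula: 2A = Σ (x_i·y_{i+1} − x_{i+1}·y_i), indices taken mod 6.
Σ = (22) + (-14) + (-10) + (31) + (6) + (87) = 122
Signed area = Σ/2 = 61 (positive ⇒ counter-clockwise traversal).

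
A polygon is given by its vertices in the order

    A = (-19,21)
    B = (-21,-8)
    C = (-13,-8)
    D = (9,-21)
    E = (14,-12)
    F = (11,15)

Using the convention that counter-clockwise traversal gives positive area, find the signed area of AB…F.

1023

Apply the surveyor's formula: 2A = Σ (x_i·y_{i+1} − x_{i+1}·y_i), indices taken mod 6.
Σ = (593) + (64) + (345) + (186) + (342) + (516) = 2046
Signed area = Σ/2 = 1023 (positive ⇒ counter-clockwise traversal).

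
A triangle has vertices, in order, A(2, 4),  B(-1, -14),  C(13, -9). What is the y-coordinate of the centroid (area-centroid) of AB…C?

Apply Gauss's area formula. First the cross-terms c_i = x_i·y_{i+1} − x_{i+1}·y_i:
  -24, 191, 70  ⇒  2A = 237, A = 118.5.
Then Σ (y_i + y_{i+1})·c_i = -4503, so ȳ = -4503 / (6·118.5) = -19/3.

-19/3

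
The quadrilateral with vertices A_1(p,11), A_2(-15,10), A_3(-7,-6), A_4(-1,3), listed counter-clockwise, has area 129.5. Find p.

-4

Write out the shoelace sum; only the two edges meeting at A_1 involve p:
2·Area = [((-1)·11 − p·3) + (p·10 − (-15)·11)] + 133
       = 7·p + 287 = 259
⇒ p = -4.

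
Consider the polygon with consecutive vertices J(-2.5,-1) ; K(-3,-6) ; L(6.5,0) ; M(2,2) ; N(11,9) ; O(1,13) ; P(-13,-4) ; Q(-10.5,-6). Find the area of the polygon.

195.25

Apply the shoelace (surveyor's) formula: 2A = Σ (x_i·y_{i+1} − x_{i+1}·y_i), indices taken mod 8.
J→K: (-2.5)(-6) − (-3)(-1) = 12
K→L: (-3)(0) − (6.5)(-6) = 39
L→M: (6.5)(2) − (2)(0) = 13
M→N: (2)(9) − (11)(2) = -4
N→O: (11)(13) − (1)(9) = 134
O→P: (1)(-4) − (-13)(13) = 165
P→Q: (-13)(-6) − (-10.5)(-4) = 36
Q→J: (-10.5)(-1) − (-2.5)(-6) = -4.5
Σ = 390.5
Area = |Σ|/2 = 195.25.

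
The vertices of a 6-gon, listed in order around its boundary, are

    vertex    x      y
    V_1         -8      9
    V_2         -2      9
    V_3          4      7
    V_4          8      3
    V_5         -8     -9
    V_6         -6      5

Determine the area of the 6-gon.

Apply Gauss's area formula: 2A = Σ (x_i·y_{i+1} − x_{i+1}·y_i), indices taken mod 6.
V_1→V_2: (-8)(9) − (-2)(9) = -54
V_2→V_3: (-2)(7) − (4)(9) = -50
V_3→V_4: (4)(3) − (8)(7) = -44
V_4→V_5: (8)(-9) − (-8)(3) = -48
V_5→V_6: (-8)(5) − (-6)(-9) = -94
V_6→V_1: (-6)(9) − (-8)(5) = -14
Σ = -304
Area = |Σ|/2 = 152.

152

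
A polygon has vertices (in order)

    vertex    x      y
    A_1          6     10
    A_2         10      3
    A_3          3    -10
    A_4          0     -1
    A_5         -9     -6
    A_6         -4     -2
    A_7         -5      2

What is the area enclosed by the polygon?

144.5

Apply Gauss's area formula: 2A = Σ (x_i·y_{i+1} − x_{i+1}·y_i), indices taken mod 7.
A_1→A_2: (6)(3) − (10)(10) = -82
A_2→A_3: (10)(-10) − (3)(3) = -109
A_3→A_4: (3)(-1) − (0)(-10) = -3
A_4→A_5: (0)(-6) − (-9)(-1) = -9
A_5→A_6: (-9)(-2) − (-4)(-6) = -6
A_6→A_7: (-4)(2) − (-5)(-2) = -18
A_7→A_1: (-5)(10) − (6)(2) = -62
Σ = -289
Area = |Σ|/2 = 144.5.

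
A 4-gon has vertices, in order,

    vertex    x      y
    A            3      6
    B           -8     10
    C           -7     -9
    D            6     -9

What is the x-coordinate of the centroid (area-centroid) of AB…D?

-1.725

Apply the shoelace (surveyor's) formula. First the cross-terms c_i = x_i·y_{i+1} − x_{i+1}·y_i:
  78, 142, 117, 63  ⇒  2A = 400, A = 200.
Then Σ (x_i + x_{i+1})·c_i = -2070, so x̄ = -2070 / (6·200) = -1.725.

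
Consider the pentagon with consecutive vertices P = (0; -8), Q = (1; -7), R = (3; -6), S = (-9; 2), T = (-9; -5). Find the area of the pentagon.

55

Apply the shoelace (surveyor's) formula: 2A = Σ (x_i·y_{i+1} − x_{i+1}·y_i), indices taken mod 5.
Σ = (8) + (15) + (-48) + (63) + (72) = 110
Area = |Σ|/2 = 55.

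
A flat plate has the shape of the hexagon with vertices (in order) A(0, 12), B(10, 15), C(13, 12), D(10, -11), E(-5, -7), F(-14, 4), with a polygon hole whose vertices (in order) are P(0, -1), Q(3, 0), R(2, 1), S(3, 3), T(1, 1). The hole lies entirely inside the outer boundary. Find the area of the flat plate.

Outer boundary:
Apply the shoelace formula: 2A = Σ (x_i·y_{i+1} − x_{i+1}·y_i), indices taken mod 6.
Σ = (-120) + (-75) + (-263) + (-125) + (-118) + (-168) = -869
Area = |Σ|/2 = 434.5.
Hole:
Apply the surveyor's formula: 2A = Σ (x_i·y_{i+1} − x_{i+1}·y_i), indices taken mod 5.
Σ = (3) + (3) + (3) + (0) + (-1) = 8
Area = |Σ|/2 = 4.
Net area = 434.5 − 4 = 430.5.

430.5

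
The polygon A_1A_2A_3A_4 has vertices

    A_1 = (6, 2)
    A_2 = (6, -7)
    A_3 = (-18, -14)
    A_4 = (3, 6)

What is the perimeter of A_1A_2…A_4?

68

|A_1A_2| = √((0)² + (-9)²) = √81 = 9
|A_2A_3| = √((-24)² + (-7)²) = √625 = 25
|A_3A_4| = √((21)² + (20)²) = √841 = 29
|A_4A_1| = √((3)² + (-4)²) = √25 = 5
Perimeter = 9 + 25 + 29 + 5 = 68.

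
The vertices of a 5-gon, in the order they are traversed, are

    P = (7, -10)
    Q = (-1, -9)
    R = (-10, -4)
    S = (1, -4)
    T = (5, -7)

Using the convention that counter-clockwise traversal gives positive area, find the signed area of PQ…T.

-51.5

Apply the shoelace (surveyor's) formula: 2A = Σ (x_i·y_{i+1} − x_{i+1}·y_i), indices taken mod 5.
Σ = (-73) + (-86) + (44) + (13) + (-1) = -103
Signed area = Σ/2 = -51.5 (negative ⇒ clockwise traversal).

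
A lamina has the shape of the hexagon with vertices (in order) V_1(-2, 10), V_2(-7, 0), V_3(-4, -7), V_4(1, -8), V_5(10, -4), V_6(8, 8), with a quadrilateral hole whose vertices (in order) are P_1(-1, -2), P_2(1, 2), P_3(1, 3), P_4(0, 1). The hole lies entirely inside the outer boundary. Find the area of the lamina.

219.5

Outer boundary:
Apply the surveyor's formula: 2A = Σ (x_i·y_{i+1} − x_{i+1}·y_i), indices taken mod 6.
Cross-terms: 70, 49, 39, 76, 112, 96  ⇒  Σ = 442
Area = |Σ|/2 = 221.
Hole:
Σ = (0) + (1) + (1) + (1) = 3
Area = |Σ|/2 = 1.5.
Net area = 221 − 1.5 = 219.5.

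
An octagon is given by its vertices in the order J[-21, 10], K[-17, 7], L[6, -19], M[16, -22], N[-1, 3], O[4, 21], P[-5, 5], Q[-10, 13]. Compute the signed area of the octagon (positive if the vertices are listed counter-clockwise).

376

J→K: (-21)(7) − (-17)(10) = 23
K→L: (-17)(-19) − (6)(7) = 281
L→M: (6)(-22) − (16)(-19) = 172
M→N: (16)(3) − (-1)(-22) = 26
N→O: (-1)(21) − (4)(3) = -33
O→P: (4)(5) − (-5)(21) = 125
P→Q: (-5)(13) − (-10)(5) = -15
Q→J: (-10)(10) − (-21)(13) = 173
Σ = 752
Signed area = Σ/2 = 376 (positive ⇒ counter-clockwise traversal).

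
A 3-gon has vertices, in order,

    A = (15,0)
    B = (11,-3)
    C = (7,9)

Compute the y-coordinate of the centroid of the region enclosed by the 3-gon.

2

Apply Gauss's area formula. First the cross-terms c_i = x_i·y_{i+1} − x_{i+1}·y_i:
  -45, 120, -135  ⇒  2A = -60, A = -30.
Then Σ (y_i + y_{i+1})·c_i = -360, so ȳ = -360 / (6·(-30)) = 2.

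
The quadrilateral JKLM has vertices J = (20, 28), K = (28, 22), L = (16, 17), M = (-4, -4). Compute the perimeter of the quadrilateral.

92

|JK| = √((8)² + (-6)²) = √100 = 10
|KL| = √((-12)² + (-5)²) = √169 = 13
|LM| = √((-20)² + (-21)²) = √841 = 29
|MJ| = √((24)² + (32)²) = √1600 = 40
Perimeter = 10 + 13 + 29 + 40 = 92.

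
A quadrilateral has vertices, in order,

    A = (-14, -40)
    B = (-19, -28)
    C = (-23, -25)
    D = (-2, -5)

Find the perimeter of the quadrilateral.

84

|AB| = √((-5)² + (12)²) = √169 = 13
|BC| = √((-4)² + (3)²) = √25 = 5
|CD| = √((21)² + (20)²) = √841 = 29
|DA| = √((-12)² + (-35)²) = √1369 = 37
Perimeter = 13 + 5 + 29 + 37 = 84.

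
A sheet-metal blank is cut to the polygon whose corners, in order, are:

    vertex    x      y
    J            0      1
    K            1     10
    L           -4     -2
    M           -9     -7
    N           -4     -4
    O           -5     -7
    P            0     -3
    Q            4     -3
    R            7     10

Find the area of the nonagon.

79

Apply the shoelace formula: 2A = Σ (x_i·y_{i+1} − x_{i+1}·y_i), indices taken mod 9.
Σ = (-1) + (38) + (10) + (8) + (8) + (15) + (12) + (61) + (7) = 158
Area = |Σ|/2 = 79.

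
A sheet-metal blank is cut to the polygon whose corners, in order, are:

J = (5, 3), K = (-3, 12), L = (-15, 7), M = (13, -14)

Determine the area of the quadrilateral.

228

Apply the shoelace (surveyor's) formula: 2A = Σ (x_i·y_{i+1} − x_{i+1}·y_i), indices taken mod 4.
J→K: (5)(12) − (-3)(3) = 69
K→L: (-3)(7) − (-15)(12) = 159
L→M: (-15)(-14) − (13)(7) = 119
M→J: (13)(3) − (5)(-14) = 109
Σ = 456
Area = |Σ|/2 = 228.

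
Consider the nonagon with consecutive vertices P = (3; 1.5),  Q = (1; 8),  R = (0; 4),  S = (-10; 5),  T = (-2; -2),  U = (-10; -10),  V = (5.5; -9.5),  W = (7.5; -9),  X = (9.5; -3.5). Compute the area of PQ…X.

Apply the shoelace formula: 2A = Σ (x_i·y_{i+1} − x_{i+1}·y_i), indices taken mod 9.
Cross-terms: 22.5, 4, 40, 30, 0, 150, 21.75, 59.25, 24.75  ⇒  Σ = 352.25
Area = |Σ|/2 = 176.125.

176.125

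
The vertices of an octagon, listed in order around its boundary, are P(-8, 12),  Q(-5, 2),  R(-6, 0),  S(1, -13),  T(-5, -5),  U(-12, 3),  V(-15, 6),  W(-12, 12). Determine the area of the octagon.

97

Apply the shoelace formula: 2A = Σ (x_i·y_{i+1} − x_{i+1}·y_i), indices taken mod 8.
P→Q: (-8)(2) − (-5)(12) = 44
Q→R: (-5)(0) − (-6)(2) = 12
R→S: (-6)(-13) − (1)(0) = 78
S→T: (1)(-5) − (-5)(-13) = -70
T→U: (-5)(3) − (-12)(-5) = -75
U→V: (-12)(6) − (-15)(3) = -27
V→W: (-15)(12) − (-12)(6) = -108
W→P: (-12)(12) − (-8)(12) = -48
Σ = -194
Area = |Σ|/2 = 97.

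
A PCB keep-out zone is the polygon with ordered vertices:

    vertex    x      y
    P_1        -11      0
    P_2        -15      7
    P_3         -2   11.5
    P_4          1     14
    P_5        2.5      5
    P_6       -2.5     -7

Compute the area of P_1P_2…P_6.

193.5

Σ = (-77) + (-158.5) + (-39.5) + (-30) + (-5) + (-77) = -387
Area = |Σ|/2 = 193.5.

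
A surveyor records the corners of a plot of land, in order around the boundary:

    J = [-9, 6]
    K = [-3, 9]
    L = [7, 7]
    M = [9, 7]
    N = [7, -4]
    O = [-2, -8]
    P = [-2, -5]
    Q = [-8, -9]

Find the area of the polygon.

233.5

Apply the shoelace (surveyor's) formula: 2A = Σ (x_i·y_{i+1} − x_{i+1}·y_i), indices taken mod 8.
Cross-terms: -63, -84, -14, -85, -64, -6, -22, -129  ⇒  Σ = -467
Area = |Σ|/2 = 233.5.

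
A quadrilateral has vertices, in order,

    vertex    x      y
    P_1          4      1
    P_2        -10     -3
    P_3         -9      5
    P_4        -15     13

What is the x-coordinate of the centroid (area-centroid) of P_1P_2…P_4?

-805/141

Apply the shoelace (surveyor's) formula. First the cross-terms c_i = x_i·y_{i+1} − x_{i+1}·y_i:
  -2, -77, -42, -67  ⇒  2A = -188, A = -94.
Then Σ (x_i + x_{i+1})·c_i = 3220, so x̄ = 3220 / (6·(-94)) = -805/141.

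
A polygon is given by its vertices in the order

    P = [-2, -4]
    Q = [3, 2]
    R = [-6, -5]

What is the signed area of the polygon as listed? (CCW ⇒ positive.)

Apply Gauss's area formula: 2A = Σ (x_i·y_{i+1} − x_{i+1}·y_i), indices taken mod 3.
Cross-terms: 8, -3, 14  ⇒  Σ = 19
Signed area = Σ/2 = 9.5 (positive ⇒ counter-clockwise traversal).

9.5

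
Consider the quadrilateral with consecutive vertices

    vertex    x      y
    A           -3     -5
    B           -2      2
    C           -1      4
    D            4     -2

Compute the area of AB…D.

31

Apply the surveyor's formula: 2A = Σ (x_i·y_{i+1} − x_{i+1}·y_i), indices taken mod 4.
Σ = (-16) + (-6) + (-14) + (-26) = -62
Area = |Σ|/2 = 31.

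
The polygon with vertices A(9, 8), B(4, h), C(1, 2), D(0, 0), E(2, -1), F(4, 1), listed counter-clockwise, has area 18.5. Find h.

4

Write out the shoelace sum; only the two edges meeting at B involve h:
2·Area = [(9·h − 4·8) + (4·2 − 1·h)] + 29
       = 8·h + 5 = 37
⇒ h = 4.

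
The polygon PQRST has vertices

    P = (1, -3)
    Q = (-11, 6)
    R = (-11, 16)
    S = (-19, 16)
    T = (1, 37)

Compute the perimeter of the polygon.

102

|PQ| = √((-12)² + (9)²) = √225 = 15
|QR| = √((0)² + (10)²) = √100 = 10
|RS| = √((-8)² + (0)²) = √64 = 8
|ST| = √((20)² + (21)²) = √841 = 29
|TP| = √((0)² + (-40)²) = √1600 = 40
Perimeter = 15 + 10 + 8 + 29 + 40 = 102.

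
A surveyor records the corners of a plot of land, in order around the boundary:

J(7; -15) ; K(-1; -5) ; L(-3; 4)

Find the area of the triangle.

26

Apply Gauss's area formula: 2A = Σ (x_i·y_{i+1} − x_{i+1}·y_i), indices taken mod 3.
Σ = (-50) + (-19) + (17) = -52
Area = |Σ|/2 = 26.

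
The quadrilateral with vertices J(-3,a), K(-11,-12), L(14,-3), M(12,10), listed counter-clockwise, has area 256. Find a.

Write out the shoelace sum; only the two edges meeting at J involve a:
2·Area = [(12·a − (-3)·10) + ((-3)·(-12) − (-11)·a)] + 377
       = 23·a + 443 = 512
⇒ a = 3.

3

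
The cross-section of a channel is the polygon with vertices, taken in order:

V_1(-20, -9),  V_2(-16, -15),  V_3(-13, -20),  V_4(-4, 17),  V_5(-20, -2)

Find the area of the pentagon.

V_1→V_2: (-20)(-15) − (-16)(-9) = 156
V_2→V_3: (-16)(-20) − (-13)(-15) = 125
V_3→V_4: (-13)(17) − (-4)(-20) = -301
V_4→V_5: (-4)(-2) − (-20)(17) = 348
V_5→V_1: (-20)(-9) − (-20)(-2) = 140
Σ = 468
Area = |Σ|/2 = 234.

234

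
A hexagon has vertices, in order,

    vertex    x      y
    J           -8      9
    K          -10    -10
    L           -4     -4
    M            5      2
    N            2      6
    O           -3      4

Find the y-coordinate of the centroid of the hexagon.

Apply the surveyor's formula. First the cross-terms c_i = x_i·y_{i+1} − x_{i+1}·y_i:
  170, 0, 12, 26, 26, 5  ⇒  2A = 239, A = 119.5.
Then Σ (y_i + y_{i+1})·c_i = 339, so ȳ = 339 / (6·119.5) = 113/239.

113/239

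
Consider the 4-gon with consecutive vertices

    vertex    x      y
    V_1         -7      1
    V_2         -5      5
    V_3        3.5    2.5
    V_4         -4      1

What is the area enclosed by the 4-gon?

21.75

Apply Gauss's area formula: 2A = Σ (x_i·y_{i+1} − x_{i+1}·y_i), indices taken mod 4.
Σ = (-30) + (-30) + (13.5) + (3) = -43.5
Area = |Σ|/2 = 21.75.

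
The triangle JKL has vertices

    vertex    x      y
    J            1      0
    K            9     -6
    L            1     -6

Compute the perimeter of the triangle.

24

|JK| = √((8)² + (-6)²) = √100 = 10
|KL| = √((-8)² + (0)²) = √64 = 8
|LJ| = √((0)² + (6)²) = √36 = 6
Perimeter = 10 + 8 + 6 = 24.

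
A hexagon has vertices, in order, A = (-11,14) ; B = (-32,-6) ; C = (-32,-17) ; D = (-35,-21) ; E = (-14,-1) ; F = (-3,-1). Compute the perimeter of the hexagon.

102

|AB| = √((-21)² + (-20)²) = √841 = 29
|BC| = √((0)² + (-11)²) = √121 = 11
|CD| = √((-3)² + (-4)²) = √25 = 5
|DE| = √((21)² + (20)²) = √841 = 29
|EF| = √((11)² + (0)²) = √121 = 11
|FA| = √((-8)² + (15)²) = √289 = 17
Perimeter = 29 + 11 + 5 + 29 + 11 + 17 = 102.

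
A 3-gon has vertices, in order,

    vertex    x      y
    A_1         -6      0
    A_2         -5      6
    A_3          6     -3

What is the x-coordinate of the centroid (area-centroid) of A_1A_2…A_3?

Apply the shoelace (surveyor's) formula. First the cross-terms c_i = x_i·y_{i+1} − x_{i+1}·y_i:
  -36, -21, -18  ⇒  2A = -75, A = -37.5.
Then Σ (x_i + x_{i+1})·c_i = 375, so x̄ = 375 / (6·(-37.5)) = -5/3.

-5/3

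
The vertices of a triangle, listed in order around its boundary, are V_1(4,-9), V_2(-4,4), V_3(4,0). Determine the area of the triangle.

36

Apply the surveyor's formula: 2A = Σ (x_i·y_{i+1} − x_{i+1}·y_i), indices taken mod 3.
Σ = (-20) + (-16) + (-36) = -72
Area = |Σ|/2 = 36.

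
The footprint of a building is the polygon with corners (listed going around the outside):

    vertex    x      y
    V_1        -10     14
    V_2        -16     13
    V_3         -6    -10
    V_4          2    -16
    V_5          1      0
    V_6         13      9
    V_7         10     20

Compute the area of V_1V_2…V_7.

Σ = (94) + (238) + (116) + (16) + (9) + (170) + (340) = 983
Area = |Σ|/2 = 491.5.

491.5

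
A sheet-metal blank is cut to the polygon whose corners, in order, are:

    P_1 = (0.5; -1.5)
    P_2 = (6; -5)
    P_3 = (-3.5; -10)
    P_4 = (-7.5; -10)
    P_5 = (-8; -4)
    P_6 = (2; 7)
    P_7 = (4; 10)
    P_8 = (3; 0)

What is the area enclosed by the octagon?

125.75

Apply the shoelace (surveyor's) formula: 2A = Σ (x_i·y_{i+1} − x_{i+1}·y_i), indices taken mod 8.
Σ = (6.5) + (-77.5) + (-40) + (-50) + (-48) + (-8) + (-30) + (-4.5) = -251.5
Area = |Σ|/2 = 125.75.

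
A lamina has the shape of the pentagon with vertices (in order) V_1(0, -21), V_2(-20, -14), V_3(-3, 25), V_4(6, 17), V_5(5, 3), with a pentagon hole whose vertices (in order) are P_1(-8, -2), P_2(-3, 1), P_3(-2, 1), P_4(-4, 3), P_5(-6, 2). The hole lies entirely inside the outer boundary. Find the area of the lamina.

657

Outer boundary:
Cross-terms: -420, -542, -201, -67, -105  ⇒  Σ = -1335
Area = |Σ|/2 = 667.5.
Hole:
P_1→P_2: (-8)(1) − (-3)(-2) = -14
P_2→P_3: (-3)(1) − (-2)(1) = -1
P_3→P_4: (-2)(3) − (-4)(1) = -2
P_4→P_5: (-4)(2) − (-6)(3) = 10
P_5→P_1: (-6)(-2) − (-8)(2) = 28
Σ = 21
Area = |Σ|/2 = 10.5.
Net area = 667.5 − 10.5 = 657.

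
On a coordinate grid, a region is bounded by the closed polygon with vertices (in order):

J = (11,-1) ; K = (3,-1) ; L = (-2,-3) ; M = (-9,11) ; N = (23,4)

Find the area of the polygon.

Cross-terms: -8, -11, -49, -289, -67  ⇒  Σ = -424
Area = |Σ|/2 = 212.

212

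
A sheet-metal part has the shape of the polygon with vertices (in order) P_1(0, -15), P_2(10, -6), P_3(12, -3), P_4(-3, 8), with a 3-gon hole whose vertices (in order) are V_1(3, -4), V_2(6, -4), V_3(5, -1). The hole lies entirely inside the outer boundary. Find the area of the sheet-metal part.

Outer boundary:
Apply Gauss's area formula: 2A = Σ (x_i·y_{i+1} − x_{i+1}·y_i), indices taken mod 4.
Σ = (150) + (42) + (87) + (45) = 324
Area = |Σ|/2 = 162.
Hole:
Cross-terms: 12, 14, -17  ⇒  Σ = 9
Area = |Σ|/2 = 4.5.
Net area = 162 − 4.5 = 157.5.

157.5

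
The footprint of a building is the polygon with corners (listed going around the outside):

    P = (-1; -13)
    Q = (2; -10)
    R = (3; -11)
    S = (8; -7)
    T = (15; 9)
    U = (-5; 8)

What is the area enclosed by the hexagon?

263

Cross-terms: 36, 8, 67, 177, 165, 73  ⇒  Σ = 526
Area = |Σ|/2 = 263.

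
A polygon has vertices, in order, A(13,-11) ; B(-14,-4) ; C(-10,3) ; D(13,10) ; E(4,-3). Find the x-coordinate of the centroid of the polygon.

Apply Gauss's area formula. First the cross-terms c_i = x_i·y_{i+1} − x_{i+1}·y_i:
  -206, -82, -139, -79, -5  ⇒  2A = -511, A = -255.5.
Then Σ (x_i + x_{i+1})·c_i = 329, so x̄ = 329 / (6·(-255.5)) = -47/219.

-47/219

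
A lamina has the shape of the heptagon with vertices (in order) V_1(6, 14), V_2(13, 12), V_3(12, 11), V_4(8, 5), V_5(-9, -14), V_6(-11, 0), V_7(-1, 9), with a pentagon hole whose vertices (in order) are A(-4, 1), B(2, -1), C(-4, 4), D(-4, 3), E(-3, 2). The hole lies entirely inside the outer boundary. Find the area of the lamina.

255.5

Outer boundary:
Apply the shoelace (surveyor's) formula: 2A = Σ (x_i·y_{i+1} − x_{i+1}·y_i), indices taken mod 7.
Σ = (-110) + (-1) + (-28) + (-67) + (-154) + (-99) + (-68) = -527
Area = |Σ|/2 = 263.5.
Hole:
Cross-terms: 2, 4, 4, 1, 5  ⇒  Σ = 16
Area = |Σ|/2 = 8.
Net area = 263.5 − 8 = 255.5.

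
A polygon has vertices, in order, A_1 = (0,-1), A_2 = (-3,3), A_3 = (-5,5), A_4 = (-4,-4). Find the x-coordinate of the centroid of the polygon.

Apply the surveyor's formula. First the cross-terms c_i = x_i·y_{i+1} − x_{i+1}·y_i:
  -3, 0, 40, 4  ⇒  2A = 41, A = 20.5.
Then Σ (x_i + x_{i+1})·c_i = -367, so x̄ = -367 / (6·20.5) = -367/123.

-367/123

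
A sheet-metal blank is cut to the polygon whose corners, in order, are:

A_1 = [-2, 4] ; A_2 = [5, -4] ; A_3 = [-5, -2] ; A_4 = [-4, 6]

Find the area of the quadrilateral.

Apply the surveyor's formula: 2A = Σ (x_i·y_{i+1} − x_{i+1}·y_i), indices taken mod 4.
A_1→A_2: (-2)(-4) − (5)(4) = -12
A_2→A_3: (5)(-2) − (-5)(-4) = -30
A_3→A_4: (-5)(6) − (-4)(-2) = -38
A_4→A_1: (-4)(4) − (-2)(6) = -4
Σ = -84
Area = |Σ|/2 = 42.

42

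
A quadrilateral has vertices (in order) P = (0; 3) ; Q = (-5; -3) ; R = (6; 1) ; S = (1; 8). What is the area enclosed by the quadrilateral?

39

Apply the surveyor's formula: 2A = Σ (x_i·y_{i+1} − x_{i+1}·y_i), indices taken mod 4.
P→Q: (0)(-3) − (-5)(3) = 15
Q→R: (-5)(1) − (6)(-3) = 13
R→S: (6)(8) − (1)(1) = 47
S→P: (1)(3) − (0)(8) = 3
Σ = 78
Area = |Σ|/2 = 39.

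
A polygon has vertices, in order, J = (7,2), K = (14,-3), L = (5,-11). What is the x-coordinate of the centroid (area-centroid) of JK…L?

26/3

Apply the shoelace (surveyor's) formula. First the cross-terms c_i = x_i·y_{i+1} − x_{i+1}·y_i:
  -49, -139, 87  ⇒  2A = -101, A = -50.5.
Then Σ (x_i + x_{i+1})·c_i = -2626, so x̄ = -2626 / (6·(-50.5)) = 26/3.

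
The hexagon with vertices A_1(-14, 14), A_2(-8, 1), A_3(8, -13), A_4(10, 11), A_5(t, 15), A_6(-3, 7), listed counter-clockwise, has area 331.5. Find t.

0

Write out the shoelace sum; only the two edges meeting at A_5 involve t:
2·Area = [(10·15 − t·11) + (t·7 − (-3)·15)] + 468
       = -4·t + 663 = 663
⇒ t = 0.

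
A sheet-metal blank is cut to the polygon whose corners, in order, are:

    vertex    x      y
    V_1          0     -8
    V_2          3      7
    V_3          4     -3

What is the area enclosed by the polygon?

Apply the surveyor's formula: 2A = Σ (x_i·y_{i+1} − x_{i+1}·y_i), indices taken mod 3.
Σ = (24) + (-37) + (-32) = -45
Area = |Σ|/2 = 22.5.

22.5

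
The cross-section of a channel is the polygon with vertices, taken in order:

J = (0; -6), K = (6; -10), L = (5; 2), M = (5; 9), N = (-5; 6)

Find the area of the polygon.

119

Apply Gauss's area formula: 2A = Σ (x_i·y_{i+1} − x_{i+1}·y_i), indices taken mod 5.
J→K: (0)(-10) − (6)(-6) = 36
K→L: (6)(2) − (5)(-10) = 62
L→M: (5)(9) − (5)(2) = 35
M→N: (5)(6) − (-5)(9) = 75
N→J: (-5)(-6) − (0)(6) = 30
Σ = 238
Area = |Σ|/2 = 119.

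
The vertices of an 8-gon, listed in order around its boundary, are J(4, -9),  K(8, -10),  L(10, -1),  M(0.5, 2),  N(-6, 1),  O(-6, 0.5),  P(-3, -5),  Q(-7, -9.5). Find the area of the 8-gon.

143

Apply the shoelace (surveyor's) formula: 2A = Σ (x_i·y_{i+1} − x_{i+1}·y_i), indices taken mod 8.
Σ = (32) + (92) + (20.5) + (12.5) + (3) + (31.5) + (-6.5) + (101) = 286
Area = |Σ|/2 = 143.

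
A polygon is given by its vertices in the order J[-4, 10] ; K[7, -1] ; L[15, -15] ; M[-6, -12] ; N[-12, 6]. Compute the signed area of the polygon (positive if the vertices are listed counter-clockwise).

Apply the shoelace (surveyor's) formula: 2A = Σ (x_i·y_{i+1} − x_{i+1}·y_i), indices taken mod 5.
J→K: (-4)(-1) − (7)(10) = -66
K→L: (7)(-15) − (15)(-1) = -90
L→M: (15)(-12) − (-6)(-15) = -270
M→N: (-6)(6) − (-12)(-12) = -180
N→J: (-12)(10) − (-4)(6) = -96
Σ = -702
Signed area = Σ/2 = -351 (negative ⇒ clockwise traversal).

-351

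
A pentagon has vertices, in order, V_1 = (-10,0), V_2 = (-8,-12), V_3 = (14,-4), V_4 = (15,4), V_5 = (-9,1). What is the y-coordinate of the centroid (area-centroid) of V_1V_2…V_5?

Apply Gauss's area formula. First the cross-terms c_i = x_i·y_{i+1} − x_{i+1}·y_i:
  120, 200, 116, 51, 10  ⇒  2A = 497, A = 248.5.
Then Σ (y_i + y_{i+1})·c_i = -4375, so ȳ = -4375 / (6·248.5) = -625/213.

-625/213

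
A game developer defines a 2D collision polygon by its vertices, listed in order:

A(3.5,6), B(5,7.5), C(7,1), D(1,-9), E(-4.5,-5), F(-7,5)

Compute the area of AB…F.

Apply the shoelace formula: 2A = Σ (x_i·y_{i+1} − x_{i+1}·y_i), indices taken mod 6.
Σ = (-3.75) + (-47.5) + (-64) + (-45.5) + (-57.5) + (-59.5) = -277.75
Area = |Σ|/2 = 138.875.

138.875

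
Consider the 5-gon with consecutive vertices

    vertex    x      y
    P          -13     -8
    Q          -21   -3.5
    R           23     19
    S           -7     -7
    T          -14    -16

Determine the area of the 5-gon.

275.5

Apply the shoelace formula: 2A = Σ (x_i·y_{i+1} − x_{i+1}·y_i), indices taken mod 5.
P→Q: (-13)(-3.5) − (-21)(-8) = -122.5
Q→R: (-21)(19) − (23)(-3.5) = -318.5
R→S: (23)(-7) − (-7)(19) = -28
S→T: (-7)(-16) − (-14)(-7) = 14
T→P: (-14)(-8) − (-13)(-16) = -96
Σ = -551
Area = |Σ|/2 = 275.5.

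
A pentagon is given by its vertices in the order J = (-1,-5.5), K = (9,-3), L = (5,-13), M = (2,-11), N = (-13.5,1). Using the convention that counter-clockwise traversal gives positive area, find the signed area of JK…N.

Apply the surveyor's formula: 2A = Σ (x_i·y_{i+1} − x_{i+1}·y_i), indices taken mod 5.
Σ = (52.5) + (-102) + (-29) + (-146.5) + (75.25) = -149.75
Signed area = Σ/2 = -74.875 (negative ⇒ clockwise traversal).

-74.875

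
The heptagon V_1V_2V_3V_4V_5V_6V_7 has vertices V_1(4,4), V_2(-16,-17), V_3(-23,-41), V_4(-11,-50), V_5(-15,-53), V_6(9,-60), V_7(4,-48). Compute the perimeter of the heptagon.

164

|V_1V_2| = √((-20)² + (-21)²) = √841 = 29
|V_2V_3| = √((-7)² + (-24)²) = √625 = 25
|V_3V_4| = √((12)² + (-9)²) = √225 = 15
|V_4V_5| = √((-4)² + (-3)²) = √25 = 5
|V_5V_6| = √((24)² + (-7)²) = √625 = 25
|V_6V_7| = √((-5)² + (12)²) = √169 = 13
|V_7V_1| = √((0)² + (52)²) = √2704 = 52
Perimeter = 29 + 25 + 15 + 5 + 25 + 13 + 52 = 164.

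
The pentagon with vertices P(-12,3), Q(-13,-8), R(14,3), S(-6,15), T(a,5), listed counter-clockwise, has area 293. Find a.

-10

Write out the shoelace sum; only the two edges meeting at T involve a:
2·Area = [((-6)·5 − a·15) + (a·3 − (-12)·5)] + 436
       = -12·a + 466 = 586
⇒ a = -10.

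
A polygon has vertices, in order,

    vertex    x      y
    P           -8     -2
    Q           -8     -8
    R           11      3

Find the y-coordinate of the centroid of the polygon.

Apply the shoelace (surveyor's) formula. First the cross-terms c_i = x_i·y_{i+1} − x_{i+1}·y_i:
  48, 64, 2  ⇒  2A = 114, A = 57.
Then Σ (y_i + y_{i+1})·c_i = -798, so ȳ = -798 / (6·57) = -7/3.

-7/3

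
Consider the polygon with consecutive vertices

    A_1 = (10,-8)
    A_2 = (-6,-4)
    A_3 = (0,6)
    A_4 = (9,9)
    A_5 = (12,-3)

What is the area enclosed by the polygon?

189.5

Apply the shoelace formula: 2A = Σ (x_i·y_{i+1} − x_{i+1}·y_i), indices taken mod 5.
Σ = (-88) + (-36) + (-54) + (-135) + (-66) = -379
Area = |Σ|/2 = 189.5.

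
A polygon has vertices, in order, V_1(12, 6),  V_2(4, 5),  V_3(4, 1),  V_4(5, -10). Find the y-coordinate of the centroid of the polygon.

Apply the shoelace (surveyor's) formula. First the cross-terms c_i = x_i·y_{i+1} − x_{i+1}·y_i:
  36, -16, -45, 150  ⇒  2A = 125, A = 62.5.
Then Σ (y_i + y_{i+1})·c_i = 105, so ȳ = 105 / (6·62.5) = 0.28.

0.28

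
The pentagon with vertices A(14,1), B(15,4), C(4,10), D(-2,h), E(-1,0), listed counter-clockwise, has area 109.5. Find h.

5

The doubled signed area Σ (x_i y_{i+1} − x_{i+1} y_i) is linear in h.
With h=0 it equals 194; the coefficient of h is 5 (from the two edges through D).
So 5·h + 194 = 2·109.5 = 219 ⇒ h = 5.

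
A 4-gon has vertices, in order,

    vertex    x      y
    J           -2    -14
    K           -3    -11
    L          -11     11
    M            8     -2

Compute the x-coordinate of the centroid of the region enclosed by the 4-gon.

Apply the shoelace formula. First the cross-terms c_i = x_i·y_{i+1} − x_{i+1}·y_i:
  -20, -154, -66, -116  ⇒  2A = -356, A = -178.
Then Σ (x_i + x_{i+1})·c_i = 1758, so x̄ = 1758 / (6·(-178)) = -293/178.

-293/178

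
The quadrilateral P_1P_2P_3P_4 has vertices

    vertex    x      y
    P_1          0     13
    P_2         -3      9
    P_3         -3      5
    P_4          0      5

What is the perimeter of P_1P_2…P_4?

20

|P_1P_2| = √((-3)² + (-4)²) = √25 = 5
|P_2P_3| = √((0)² + (-4)²) = √16 = 4
|P_3P_4| = √((3)² + (0)²) = √9 = 3
|P_4P_1| = √((0)² + (8)²) = √64 = 8
Perimeter = 5 + 4 + 3 + 8 = 20.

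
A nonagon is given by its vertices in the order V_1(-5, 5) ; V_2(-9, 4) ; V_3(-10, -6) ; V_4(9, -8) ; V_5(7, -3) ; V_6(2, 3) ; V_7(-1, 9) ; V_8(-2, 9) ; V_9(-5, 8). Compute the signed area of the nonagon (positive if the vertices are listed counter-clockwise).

191.5

Σ = (25) + (94) + (134) + (29) + (27) + (21) + (9) + (29) + (15) = 383
Signed area = Σ/2 = 191.5 (positive ⇒ counter-clockwise traversal).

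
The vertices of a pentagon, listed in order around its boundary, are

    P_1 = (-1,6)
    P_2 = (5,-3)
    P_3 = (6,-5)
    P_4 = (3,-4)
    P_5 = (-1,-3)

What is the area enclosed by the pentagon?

32.5

Apply the surveyor's formula: 2A = Σ (x_i·y_{i+1} − x_{i+1}·y_i), indices taken mod 5.
Σ = (-27) + (-7) + (-9) + (-13) + (-9) = -65
Area = |Σ|/2 = 32.5.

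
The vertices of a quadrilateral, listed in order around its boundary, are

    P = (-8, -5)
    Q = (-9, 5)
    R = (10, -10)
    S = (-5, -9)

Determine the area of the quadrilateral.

Apply the shoelace (surveyor's) formula: 2A = Σ (x_i·y_{i+1} − x_{i+1}·y_i), indices taken mod 4.
Σ = (-85) + (40) + (-140) + (-47) = -232
Area = |Σ|/2 = 116.

116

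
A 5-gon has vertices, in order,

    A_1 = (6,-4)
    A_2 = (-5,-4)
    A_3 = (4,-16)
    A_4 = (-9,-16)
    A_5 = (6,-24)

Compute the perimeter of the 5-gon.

|A_1A_2| = √((-11)² + (0)²) = √121 = 11
|A_2A_3| = √((9)² + (-12)²) = √225 = 15
|A_3A_4| = √((-13)² + (0)²) = √169 = 13
|A_4A_5| = √((15)² + (-8)²) = √289 = 17
|A_5A_1| = √((0)² + (20)²) = √400 = 20
Perimeter = 11 + 15 + 13 + 17 + 20 = 76.

76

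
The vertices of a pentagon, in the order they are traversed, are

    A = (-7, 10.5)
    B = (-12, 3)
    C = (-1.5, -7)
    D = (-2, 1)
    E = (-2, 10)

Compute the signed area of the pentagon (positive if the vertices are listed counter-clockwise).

Apply the surveyor's formula: 2A = Σ (x_i·y_{i+1} − x_{i+1}·y_i), indices taken mod 5.
Cross-terms: 105, 88.5, -15.5, -18, 49  ⇒  Σ = 209
Signed area = Σ/2 = 104.5 (positive ⇒ counter-clockwise traversal).

104.5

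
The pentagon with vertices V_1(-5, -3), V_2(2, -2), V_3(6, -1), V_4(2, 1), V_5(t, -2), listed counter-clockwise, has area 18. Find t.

Write out the shoelace sum; only the two edges meeting at V_5 involve t:
2·Area = [(2·(-2) − t·1) + (t·(-3) − (-5)·(-2))] + 34
       = -4·t + 20 = 36
⇒ t = -4.

-4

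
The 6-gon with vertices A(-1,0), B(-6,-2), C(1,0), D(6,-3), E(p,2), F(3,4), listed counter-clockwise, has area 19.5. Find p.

The doubled signed area Σ (x_i y_{i+1} − x_{i+1} y_i) is linear in p.
With p=0 it equals 11; the coefficient of p is 7 (from the two edges through E).
So 7·p + 11 = 2·19.5 = 39 ⇒ p = 4.

4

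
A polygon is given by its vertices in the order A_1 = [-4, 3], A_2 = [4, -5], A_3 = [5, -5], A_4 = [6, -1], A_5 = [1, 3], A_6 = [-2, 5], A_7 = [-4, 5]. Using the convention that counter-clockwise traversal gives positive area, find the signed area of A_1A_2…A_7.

Σ = (8) + (5) + (25) + (19) + (11) + (10) + (8) = 86
Signed area = Σ/2 = 43 (positive ⇒ counter-clockwise traversal).

43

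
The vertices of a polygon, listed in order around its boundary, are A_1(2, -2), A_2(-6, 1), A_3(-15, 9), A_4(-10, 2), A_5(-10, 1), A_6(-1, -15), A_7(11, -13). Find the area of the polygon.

177

Apply the shoelace formula: 2A = Σ (x_i·y_{i+1} − x_{i+1}·y_i), indices taken mod 7.
Cross-terms: -10, -39, 60, 10, 151, 178, 4  ⇒  Σ = 354
Area = |Σ|/2 = 177.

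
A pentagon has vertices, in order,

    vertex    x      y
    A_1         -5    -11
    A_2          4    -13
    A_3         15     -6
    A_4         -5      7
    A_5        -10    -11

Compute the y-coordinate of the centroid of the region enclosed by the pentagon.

-500/107

Apply the surveyor's formula. First the cross-terms c_i = x_i·y_{i+1} − x_{i+1}·y_i:
  109, 171, 75, 125, 55  ⇒  2A = 535, A = 267.5.
Then Σ (y_i + y_{i+1})·c_i = -7500, so ȳ = -7500 / (6·267.5) = -500/107.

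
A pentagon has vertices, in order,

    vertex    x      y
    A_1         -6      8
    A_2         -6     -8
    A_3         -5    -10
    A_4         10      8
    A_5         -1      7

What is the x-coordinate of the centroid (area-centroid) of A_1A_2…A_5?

-19/27

Apply Gauss's area formula. First the cross-terms c_i = x_i·y_{i+1} − x_{i+1}·y_i:
  96, 20, 60, 78, 34  ⇒  2A = 288, A = 144.
Then Σ (x_i + x_{i+1})·c_i = -608, so x̄ = -608 / (6·144) = -19/27.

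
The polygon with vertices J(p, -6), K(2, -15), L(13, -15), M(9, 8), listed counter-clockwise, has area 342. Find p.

Write out the shoelace sum; only the two edges meeting at J involve p:
2·Area = [(9·(-6) − p·8) + (p·(-15) − 2·(-6))] + 404
       = -23·p + 362 = 684
⇒ p = -14.

-14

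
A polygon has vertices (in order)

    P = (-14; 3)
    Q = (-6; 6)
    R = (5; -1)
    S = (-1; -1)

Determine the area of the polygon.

56.5

Σ = (-66) + (-24) + (-6) + (-17) = -113
Area = |Σ|/2 = 56.5.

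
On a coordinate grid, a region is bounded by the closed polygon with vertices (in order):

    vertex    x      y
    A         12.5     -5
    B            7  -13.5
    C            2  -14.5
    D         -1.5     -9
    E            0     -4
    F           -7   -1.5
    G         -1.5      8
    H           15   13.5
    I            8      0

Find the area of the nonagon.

308.25

Apply Gauss's area formula: 2A = Σ (x_i·y_{i+1} − x_{i+1}·y_i), indices taken mod 9.
Σ = (-133.75) + (-74.5) + (-39.75) + (6) + (-28) + (-58.25) + (-140.25) + (-108) + (-40) = -616.5
Area = |Σ|/2 = 308.25.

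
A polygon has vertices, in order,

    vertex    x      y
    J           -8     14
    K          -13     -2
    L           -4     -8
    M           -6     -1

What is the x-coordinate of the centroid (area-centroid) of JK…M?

Apply the surveyor's formula. First the cross-terms c_i = x_i·y_{i+1} − x_{i+1}·y_i:
  198, 96, -44, -92  ⇒  2A = 158, A = 79.
Then Σ (x_i + x_{i+1})·c_i = -4062, so x̄ = -4062 / (6·79) = -677/79.

-677/79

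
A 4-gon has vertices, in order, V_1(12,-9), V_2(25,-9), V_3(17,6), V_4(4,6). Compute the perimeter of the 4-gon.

|V_1V_2| = √((13)² + (0)²) = √169 = 13
|V_2V_3| = √((-8)² + (15)²) = √289 = 17
|V_3V_4| = √((-13)² + (0)²) = √169 = 13
|V_4V_1| = √((8)² + (-15)²) = √289 = 17
Perimeter = 13 + 17 + 13 + 17 = 60.

60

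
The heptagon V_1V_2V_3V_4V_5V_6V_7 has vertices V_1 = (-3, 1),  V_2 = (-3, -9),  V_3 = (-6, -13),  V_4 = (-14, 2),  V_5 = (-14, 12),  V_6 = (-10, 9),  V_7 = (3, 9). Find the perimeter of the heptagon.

|V_1V_2| = √((0)² + (-10)²) = √100 = 10
|V_2V_3| = √((-3)² + (-4)²) = √25 = 5
|V_3V_4| = √((-8)² + (15)²) = √289 = 17
|V_4V_5| = √((0)² + (10)²) = √100 = 10
|V_5V_6| = √((4)² + (-3)²) = √25 = 5
|V_6V_7| = √((13)² + (0)²) = √169 = 13
|V_7V_1| = √((-6)² + (-8)²) = √100 = 10
Perimeter = 10 + 5 + 17 + 10 + 5 + 13 + 10 = 70.

70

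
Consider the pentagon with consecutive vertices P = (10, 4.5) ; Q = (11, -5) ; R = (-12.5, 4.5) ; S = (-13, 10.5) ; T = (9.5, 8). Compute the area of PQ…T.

Apply the surveyor's formula: 2A = Σ (x_i·y_{i+1} − x_{i+1}·y_i), indices taken mod 5.
Σ = (-99.5) + (-13) + (-72.75) + (-203.75) + (-37.25) = -426.25
Area = |Σ|/2 = 213.125.

213.125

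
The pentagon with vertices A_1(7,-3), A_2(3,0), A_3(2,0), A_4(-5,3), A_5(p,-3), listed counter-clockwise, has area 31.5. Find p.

The doubled signed area Σ (x_i y_{i+1} − x_{i+1} y_i) is linear in p.
With p=0 it equals 51; the coefficient of p is -6 (from the two edges through A_5).
So -6·p + 51 = 2·31.5 = 63 ⇒ p = -2.

-2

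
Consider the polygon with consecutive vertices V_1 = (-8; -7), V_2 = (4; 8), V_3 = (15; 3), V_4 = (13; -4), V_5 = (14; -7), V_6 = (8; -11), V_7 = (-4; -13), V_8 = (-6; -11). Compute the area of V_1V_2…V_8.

302

Apply the shoelace (surveyor's) formula: 2A = Σ (x_i·y_{i+1} − x_{i+1}·y_i), indices taken mod 8.
V_1→V_2: (-8)(8) − (4)(-7) = -36
V_2→V_3: (4)(3) − (15)(8) = -108
V_3→V_4: (15)(-4) − (13)(3) = -99
V_4→V_5: (13)(-7) − (14)(-4) = -35
V_5→V_6: (14)(-11) − (8)(-7) = -98
V_6→V_7: (8)(-13) − (-4)(-11) = -148
V_7→V_8: (-4)(-11) − (-6)(-13) = -34
V_8→V_1: (-6)(-7) − (-8)(-11) = -46
Σ = -604
Area = |Σ|/2 = 302.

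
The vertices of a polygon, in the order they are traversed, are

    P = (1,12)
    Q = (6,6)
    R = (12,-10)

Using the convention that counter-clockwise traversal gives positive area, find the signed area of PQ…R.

-22

Apply the shoelace formula: 2A = Σ (x_i·y_{i+1} − x_{i+1}·y_i), indices taken mod 3.
Σ = (-66) + (-132) + (154) = -44
Signed area = Σ/2 = -22 (negative ⇒ clockwise traversal).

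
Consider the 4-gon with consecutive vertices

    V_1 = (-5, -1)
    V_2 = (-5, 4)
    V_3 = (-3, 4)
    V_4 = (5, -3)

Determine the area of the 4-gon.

Cross-terms: -25, -8, -11, -20  ⇒  Σ = -64
Area = |Σ|/2 = 32.

32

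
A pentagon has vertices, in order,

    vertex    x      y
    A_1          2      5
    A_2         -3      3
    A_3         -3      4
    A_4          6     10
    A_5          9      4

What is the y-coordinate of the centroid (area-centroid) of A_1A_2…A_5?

80/13

Apply the shoelace (surveyor's) formula. First the cross-terms c_i = x_i·y_{i+1} − x_{i+1}·y_i:
  21, -3, -54, -66, 37  ⇒  2A = -65, A = -32.5.
Then Σ (y_i + y_{i+1})·c_i = -1200, so ȳ = -1200 / (6·(-32.5)) = 80/13.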